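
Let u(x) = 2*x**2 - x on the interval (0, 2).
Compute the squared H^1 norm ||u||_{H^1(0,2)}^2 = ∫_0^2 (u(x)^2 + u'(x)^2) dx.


||u||_{H^1}^2 = 614/15

The H^1 norm (squared) on an interval (0, L) is
  ||u||_{H^1}^2 = ∫_0^L u(x)^2 dx + ∫_0^L u'(x)^2 dx.
Compute u'(x) = 4*x - 1.
Then u(x)^2 = 4*x**4 - 4*x**3 + x**2 and u'(x)^2 = 16*x**2 - 8*x + 1.
Integrate each monomial from 0 to 2 using ∫_0^2 c·x^n dx = c·2^(n+1)/(n+1):
  ∫_0^2 u(x)^2 dx = ∫_0^2 (4*x^4 - 4*x^3 + x^2) dx. Term by term:
    ∫_0^2 4*x^4 dx = 128/5;  ∫_0^2 -4*x^3 dx = -16;  ∫_0^2 x^2 dx = 8/3.
  Sum: 128/5 − 16 + 8/3 = 184/15.
  ∫_0^2 u'(x)^2 dx = ∫_0^2 (16*x^2 - 8*x + 1) dx. Term by term:
    ∫_0^2 16*x^2 dx = 128/3;  ∫_0^2 -8*x dx = -16;  ∫_0^2 1 dx = 2.
  Sum: 128/3 − 16 + 2 = 86/3.
Adding: ||u||_{H^1}^2 = 184/15 + 86/3 = 614/15.


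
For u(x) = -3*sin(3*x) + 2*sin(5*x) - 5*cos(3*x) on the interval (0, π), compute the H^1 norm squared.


||u||_{H^1(0,π)}^2 = 222*π

u'(x) = 15*sin(3*x) - 9*cos(3*x) + 10*cos(5*x).
Expand u² and (u')² and integrate term by term on (0, π), using: for integers n ≥ 1, ∫_0^π sin²(nx) dx = ∫_0^π cos²(nx) dx = π/2; for n ≠ n', ∫_0^π sin(nx)sin(n'x) dx = ∫_0^π cos(nx)cos(n'x) dx = 0; and by product-to-sum, ∫_0^π sin(nx)cos(n'x) dx = ½∫_0^π [sin((n+n')x) + sin((n−n')x)] dx, which is 0 when n+n' is even and 2n/(n²−n'²) when n+n' is odd (it need not vanish on (0, π)).
  u² squared terms: (-5)²·∫cos(3x)² dx = 25·π/2 = 25*π/2;  (-3)²·∫sin(3x)² dx = 9·π/2 = 9*π/2;  (2)²·∫sin(5x)² dx = 4·π/2 = 2*π.
  u² cross terms: 2·(-5)·(-3)·∫cos(3x)·sin(3x) dx = 30·(0) = 0;  2·(-5)·(2)·∫cos(3x)·sin(5x) dx = -20·(0) = 0;  2·(-3)·(2)·∫sin(3x)·sin(5x) dx = -12·(0) = 0.
  So ∫_0^π u² dx = 25*π/2 + 9*π/2 + 2*π + 0 + 0 + 0 = 19*π.
  (u')² squared terms: (-9)²·∫cos(3x)² dx = 81·π/2 = 81*π/2;  (10)²·∫cos(5x)² dx = 100·π/2 = 50*π;  (15)²·∫sin(3x)² dx = 225·π/2 = 225*π/2.
  (u')² cross terms: 2·(-9)·(10)·∫cos(3x)·cos(5x) dx = -180·(0) = 0;  2·(-9)·(15)·∫cos(3x)·sin(3x) dx = -270·(0) = 0;  2·(10)·(15)·∫cos(5x)·sin(3x) dx = 300·(0) = 0.
  So ∫_0^π (u')² dx = 81*π/2 + 50*π + 225*π/2 + 0 + 0 + 0 = 203*π.
||u||_{H^1}^2 = (19*π) + (203*π) = 222*π.


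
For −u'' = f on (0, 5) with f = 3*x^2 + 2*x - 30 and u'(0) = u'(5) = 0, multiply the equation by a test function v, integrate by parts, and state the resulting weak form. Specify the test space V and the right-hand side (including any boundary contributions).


V = H^1(0, 5) (no boundary constraint on v; u is determined up to an additive constant); weak form: ∫_0^5 u'v' dx = ∫_0^5 (3*x^2 + 2*x - 30) v dx for all v ∈ V.

Multiply both sides by a test function v and integrate from 0 to 5:
  ∫_0^5 −u''(x) v(x) dx = ∫_0^5 f(x) v(x) dx.
Integrate the LHS by parts once:
  ∫_0^5 −u'' v dx = −[u'(x) v(x)]_0^5 + ∫_0^5 u'(x) v'(x) dx.
Thus ∫_0^5 u'(x) v'(x) dx = ∫_0^5 f(x) v(x) dx + [u'(x) v(x)]_0^5.
Choose V so that boundary terms are either known or forced to vanish.
u has homogeneous Neumann: u'(0) = u'(5) = 0. So [u' v]_0^5 = 0·v(5) − 0·v(0) = 0 for any v; take V = H^1(0, 5).
Weak formulation: find u (satisfying any essential BC) such that ∫_0^5 u'(x) v'(x) dx = ∫_0^5 f v dx for all v ∈ V (homogeneous Neumann, so boundary terms vanish).
Substituting f(x) = 3*x^2 + 2*x - 30, the right-hand side is ∫_0^5 (3*x^2 + 2*x - 30) v dx.
Compatibility check (pure Neumann): taking v ≡ 1 ∈ V gives 0 = ∫_0^5 f dx + (0) − (0), i.e. ∫_0^5 f dx must equal u'(0) − u'(5) = 0. Indeed ∫_0^5 (3*x^2 + 2*x - 30) dx = 0, so the data are compatible. The solution is then unique only up to an additive constant (fix it e.g. by requiring ∫_0^5 u dx = 0).


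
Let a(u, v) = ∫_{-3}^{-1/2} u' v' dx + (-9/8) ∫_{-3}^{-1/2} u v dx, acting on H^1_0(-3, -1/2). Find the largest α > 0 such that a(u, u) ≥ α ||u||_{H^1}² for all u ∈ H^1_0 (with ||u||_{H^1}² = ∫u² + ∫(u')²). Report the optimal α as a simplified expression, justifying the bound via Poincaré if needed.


α = (-225 + 32*π^2)/(8*(25 + 4*π^2))

Coercivity of a(·,·) on H^1_0(-3, -1/2) means a(u, u) ≥ α ||u||_{H^1}² for every u ∈ H^1_0.
The interval has length L = 5/2, and Poincaré/coercivity depend only on L. Here a(u, u) = ∫(u')² + (-9/8)·∫u².
Here c = -9/8 < 0 with |c| < (π/L)² = 4*π^2/25, so coercivity still holds. The condition a(u,u) ≥ α||u||_{H^1}² reads (1−α)∫(u')² ≥ (α−c)∫u². Any admissible α is ≤ 1 (rapidly oscillating u have ∫u²/∫(u')² → 0), and α = 1 would force 0 ≥ (1−c)∫u², impossible since c < 1; so 1−α > 0. By the sharp Poincaré inequality on H^1_0 of an interval of length L, ∫(u')² ≥ (π/L)²∫u² with equality for the first sine mode sin(π(x−x₀)/L) (x₀ the left endpoint), so the inequality holds for all u iff (1−α)(π/L)² ≥ α − c, i.e. α ≤ ((π/L)² + c)/((π/L)² + 1) = (1 + c(L/π)²)/(1 + (L/π)²). (Direct route, valid since c ≤ 0: Poincaré gives c∫u² ≥ c(L/π)²∫(u')², so a(u,u) ≥ (1 + c(L/π)²)∫(u')², while ||u||_{H^1}² ≤ (1 + (L/π)²)∫(u')²; dividing yields the same α.) With (π/L)² = 4*π^2/25 and c = -9/8, the largest admissible constant is α = ((π/L)² + c)/((π/L)² + 1).
Simplifying, α = (-225 + 32*π^2)/(8*(25 + 4*π^2)).


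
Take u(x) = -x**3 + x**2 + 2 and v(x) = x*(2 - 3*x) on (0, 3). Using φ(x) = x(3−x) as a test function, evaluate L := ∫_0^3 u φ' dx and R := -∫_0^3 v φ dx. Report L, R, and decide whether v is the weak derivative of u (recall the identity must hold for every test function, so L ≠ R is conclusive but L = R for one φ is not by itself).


LHS = 459/20, RHS = 459/20. Yes, v = u' weakly.

u(x) = -x**3 + x**2 + 2, classical derivative u'(x) = -3*x**2 + 2*x.
φ(x) = x(3−x), so φ'(x) = 3 - 2*x.
Note φ(0) = φ(3) = 0, so the boundary term u·φ vanishes.
LHS = ∫_0^3 u(x) φ'(x) dx = ∫_0^3 (2*x^4 - 5*x^3 + 3*x^2 - 4*x + 6) dx. Term by term:
  ∫_0^3 2*x^4 dx = 486/5;  ∫_0^3 -5*x^3 dx = -405/4;  ∫_0^3 3*x^2 dx = 27;
  ∫_0^3 -4*x dx = -18;  ∫_0^3 6 dx = 18.
Sum: 486/5 − 405/4 + 27 − 18 + 18 = 459/20.
So LHS = 459/20.
∫_0^3 v(x) φ(x) dx = ∫_0^3 (3*x^4 - 11*x^3 + 6*x^2) dx. Term by term:
  ∫_0^3 3*x^4 dx = 729/5;  ∫_0^3 -11*x^3 dx = -891/4;  ∫_0^3 6*x^2 dx = 54.
Sum: 729/5 − 891/4 + 54 = -459/20.
So RHS = -∫_0^3 v(x) φ(x) dx = 459/20.
LHS = RHS, so the identity holds for this test φ.
Moreover u is smooth here and v(x) = u'(x) = -3*x**2 + 2*x pointwise, so the identity holds for every test function. Hence v is the weak derivative of u.


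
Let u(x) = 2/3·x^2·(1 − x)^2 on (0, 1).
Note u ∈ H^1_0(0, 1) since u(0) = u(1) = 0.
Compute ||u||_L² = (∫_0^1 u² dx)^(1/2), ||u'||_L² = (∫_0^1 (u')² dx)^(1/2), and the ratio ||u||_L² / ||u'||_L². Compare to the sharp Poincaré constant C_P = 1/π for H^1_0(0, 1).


||u||_L² / ||u'||_L² = sqrt(3)/6 < C_P = 1/π.

u(x) = 2/3·x^2·(1 − x)^2, so u'(x) = 4*x*(x - 1)*(2*x - 1)/3.
u(x) = 2/3·x^2·(1 − x)^2 vanishes at x = 0 and x = 1, so u ∈ H^1_0(0, 1). Differentiate via the product rule and integrate the resulting polynomials term by term.
  ∫_0^1 u² dx = ∫_0^1 (4*x^8/9 - 16*x^7/9 + 8*x^6/3 - 16*x^5/9 + 4*x^4/9) dx. Term by term:
    ∫_0^1 4*x^8/9 dx = 4/81;  ∫_0^1 -16*x^7/9 dx = -2/9;  ∫_0^1 8*x^6/3 dx = 8/21;
    ∫_0^1 -16*x^5/9 dx = -8/27;  ∫_0^1 4*x^4/9 dx = 4/45.
  Sum: 4/81 − 2/9 + 8/21 − 8/27 + 4/45 = 2/2835.
  ∫_0^1 (u')² dx = ∫_0^1 (64*x^6/9 - 64*x^5/3 + 208*x^4/9 - 32*x^3/3 + 16*x^2/9) dx. Term by term:
    ∫_0^1 64*x^6/9 dx = 64/63;  ∫_0^1 -64*x^5/3 dx = -32/9;  ∫_0^1 208*x^4/9 dx = 208/45;
    ∫_0^1 -32*x^3/3 dx = -8/3;  ∫_0^1 16*x^2/9 dx = 16/27.
  Sum: 64/63 − 32/9 + 208/45 − 8/3 + 16/27 = 8/945.
∫_0^1 u² dx = 2/2835, so ||u||_L² = sqrt(70)/315.
∫_0^1 (u')² dx = 8/945, so ||u'||_L² = 2*sqrt(210)/315.
Ratio ||u||_L² / ||u'||_L² = sqrt(3)/6.
Sharp Poincaré constant on H^1_0(0, 1) is C_P = L/π = 1/π, achieved by sin(π·x).
A polynomial bump cannot attain the sharp Poincaré constant (only the first sine eigenfunction does), so the ratio is strictly less than C_P, consistent with ||u||_L² ≤ C_P ||u'||_L².


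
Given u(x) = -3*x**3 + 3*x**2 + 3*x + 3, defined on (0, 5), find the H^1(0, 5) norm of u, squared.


||u||_{H^1}^2 = 579855/7

The H^1 norm (squared) on an interval (0, L) is
  ||u||_{H^1}^2 = ∫_0^L u(x)^2 dx + ∫_0^L u'(x)^2 dx.
Compute u'(x) = -9*x**2 + 6*x + 3.
Then u(x)^2 = 9*x**6 - 18*x**5 - 9*x**4 + 27*x**2 + 18*x + 9 and u'(x)^2 = 81*x**4 - 108*x**3 - 18*x**2 + 36*x + 9.
Integrate each monomial from 0 to 5 using ∫_0^5 c·x^n dx = c·5^(n+1)/(n+1):
  ∫_0^5 u(x)^2 dx = ∫_0^5 (9*x^6 - 18*x^5 - 9*x^4 + 27*x^2 + 18*x + 9) dx. Term by term:
    ∫_0^5 9*x^6 dx = 703125/7;  ∫_0^5 -18*x^5 dx = -46875;  ∫_0^5 -9*x^4 dx = -5625;
    ∫_0^5 27*x^2 dx = 1125;  ∫_0^5 18*x dx = 225;  ∫_0^5 9 dx = 45.
  Sum: 703125/7 − 46875 − 5625 + 1125 + 225 + 45 = 345390/7.
  ∫_0^5 u'(x)^2 dx = ∫_0^5 (81*x^4 - 108*x^3 - 18*x^2 + 36*x + 9) dx. Term by term:
    ∫_0^5 81*x^4 dx = 50625;  ∫_0^5 -108*x^3 dx = -16875;  ∫_0^5 -18*x^2 dx = -750;
    ∫_0^5 36*x dx = 450;  ∫_0^5 9 dx = 45.
  Sum: 50625 − 16875 − 750 + 450 + 45 = 33495.
Adding: ||u||_{H^1}^2 = 345390/7 + 33495 = 579855/7.


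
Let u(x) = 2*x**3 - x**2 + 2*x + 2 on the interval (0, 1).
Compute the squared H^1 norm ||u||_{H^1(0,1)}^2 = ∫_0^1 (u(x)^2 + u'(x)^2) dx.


||u||_{H^1}^2 = 446/21

The H^1 norm (squared) on an interval (0, L) is
  ||u||_{H^1}^2 = ∫_0^L u(x)^2 dx + ∫_0^L u'(x)^2 dx.
Compute u'(x) = 6*x**2 - 2*x + 2.
Then u(x)^2 = 4*x**6 - 4*x**5 + 9*x**4 + 4*x**3 + 8*x + 4 and u'(x)^2 = 36*x**4 - 24*x**3 + 28*x**2 - 8*x + 4.
Integrate each monomial from 0 to 1 using ∫_0^1 c·x^n dx = c·1^(n+1)/(n+1):
  ∫_0^1 u(x)^2 dx = ∫_0^1 (4*x^6 - 4*x^5 + 9*x^4 + 4*x^3 + 8*x + 4) dx. Term by term:
    ∫_0^1 4*x^6 dx = 4/7;  ∫_0^1 -4*x^5 dx = -2/3;  ∫_0^1 9*x^4 dx = 9/5;
    ∫_0^1 4*x^3 dx = 1;  ∫_0^1 8*x dx = 4;  ∫_0^1 4 dx = 4.
  Sum: 4/7 − 2/3 + 9/5 + 1 + 4 + 4 = 1124/105.
  ∫_0^1 u'(x)^2 dx = ∫_0^1 (36*x^4 - 24*x^3 + 28*x^2 - 8*x + 4) dx. Term by term:
    ∫_0^1 36*x^4 dx = 36/5;  ∫_0^1 -24*x^3 dx = -6;  ∫_0^1 28*x^2 dx = 28/3;
    ∫_0^1 -8*x dx = -4;  ∫_0^1 4 dx = 4.
  Sum: 36/5 − 6 + 28/3 − 4 + 4 = 158/15.
Adding: ||u||_{H^1}^2 = 1124/105 + 158/15 = 446/21.


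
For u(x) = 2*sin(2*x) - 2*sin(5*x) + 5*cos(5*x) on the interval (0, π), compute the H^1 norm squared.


||u||_{H^1(0,π)}^2 = -2080/21 + 387*π

u'(x) = -25*sin(5*x) + 4*cos(2*x) - 10*cos(5*x).
Expand u² and (u')² and integrate term by term on (0, π), using: for integers n ≥ 1, ∫_0^π sin²(nx) dx = ∫_0^π cos²(nx) dx = π/2; for n ≠ n', ∫_0^π sin(nx)sin(n'x) dx = ∫_0^π cos(nx)cos(n'x) dx = 0; and by product-to-sum, ∫_0^π sin(nx)cos(n'x) dx = ½∫_0^π [sin((n+n')x) + sin((n−n')x)] dx, which is 0 when n+n' is even and 2n/(n²−n'²) when n+n' is odd (it need not vanish on (0, π)).
  u² squared terms: (-2)²·∫sin(5x)² dx = 4·π/2 = 2*π;  (2)²·∫sin(2x)² dx = 4·π/2 = 2*π;  (5)²·∫cos(5x)² dx = 25·π/2 = 25*π/2.
  u² cross terms: 2·(-2)·(2)·∫sin(5x)·sin(2x) dx = -8·(0) = 0;  2·(-2)·(5)·∫sin(5x)·cos(5x) dx = -20·(0) = 0;  2·(2)·(5)·∫sin(2x)·cos(5x) dx = 20·(-4/21) = -80/21.
  So ∫_0^π u² dx = 2*π + 2*π + 25*π/2 + 0 + 0 − 80/21 = -80/21 + 33*π/2.
  (u')² squared terms: (-25)²·∫sin(5x)² dx = 625·π/2 = 625*π/2;  (-10)²·∫cos(5x)² dx = 100·π/2 = 50*π;  (4)²·∫cos(2x)² dx = 16·π/2 = 8*π.
  (u')² cross terms: 2·(-25)·(-10)·∫sin(5x)·cos(5x) dx = 500·(0) = 0;  2·(-25)·(4)·∫sin(5x)·cos(2x) dx = -200·(10/21) = -2000/21;  2·(-10)·(4)·∫cos(5x)·cos(2x) dx = -80·(0) = 0.
  So ∫_0^π (u')² dx = 625*π/2 + 50*π + 8*π + 0 − 2000/21 + 0 = -2000/21 + 741*π/2.
||u||_{H^1}^2 = (-80/21 + 33*π/2) + (-2000/21 + 741*π/2) = -2080/21 + 387*π.


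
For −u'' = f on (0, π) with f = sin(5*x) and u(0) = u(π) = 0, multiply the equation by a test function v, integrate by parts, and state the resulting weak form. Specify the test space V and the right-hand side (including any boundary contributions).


V = H^1_0(0, π) (so v(0) = v(π) = 0); weak form: ∫_0^π u'v' dx = ∫_0^π (sin(5*x)) v dx for all v ∈ V.

Multiply both sides by a test function v and integrate from 0 to π:
  ∫_0^π −u''(x) v(x) dx = ∫_0^π f(x) v(x) dx.
Integrate the LHS by parts once:
  ∫_0^π −u'' v dx = −[u'(x) v(x)]_0^π + ∫_0^π u'(x) v'(x) dx.
Thus ∫_0^π u'(x) v'(x) dx = ∫_0^π f(x) v(x) dx + [u'(x) v(x)]_0^π.
Choose V so that boundary terms are either known or forced to vanish.
u is Dirichlet: u(0) = u(π) = 0. Let V = H^1_0(0, π); then v(0) = v(π) = 0, and [u' v]_0^π = 0.
Weak formulation: find u (satisfying any essential BC) such that ∫_0^π u'(x) v'(x) dx = ∫_0^π f v dx for all v ∈ V.
Substituting f(x) = sin(5*x), the right-hand side is ∫_0^π (sin(5*x)) v dx.


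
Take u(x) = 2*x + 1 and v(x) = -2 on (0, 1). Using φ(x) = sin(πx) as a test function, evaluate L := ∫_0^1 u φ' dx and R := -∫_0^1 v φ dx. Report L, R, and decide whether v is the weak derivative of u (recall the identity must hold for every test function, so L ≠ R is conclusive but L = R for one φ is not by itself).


LHS = -4/π, RHS = 4/π. No, v is not the weak derivative of u.

u(x) = 2*x + 1, classical derivative u'(x) = 2.
φ(x) = sin(πx), so φ'(x) = π*cos(π*x).
Note φ(0) = φ(1) = 0, so the boundary term u·φ vanishes.
LHS = ∫_0^1 u(x) φ'(x) dx = ∫_0^1 (2*π*x*cos(π*x) + π*cos(π*x)) dx. Term by term:
  ∫_0^1 π*cos(π*x) dx = 0;  ∫_0^1 2*π*x*cos(π*x) dx = -4/π.
Sum: 0 − 4/π = -4/π.
So LHS = -4/π.
∫_0^1 v(x) φ(x) dx = ∫_0^1 (-2*sin(π*x)) dx. Term by term:
  ∫_0^1 -2*sin(π*x) dx = -4/π.
So RHS = -∫_0^1 v(x) φ(x) dx = 4/π.
LHS − RHS = -8/π ≠ 0, so the identity fails.
(For a valid weak derivative the identity must hold for EVERY test function, in particular this one. The failure shows v is NOT the weak derivative of u.)
Correct weak derivative would be u'(x) = 2.


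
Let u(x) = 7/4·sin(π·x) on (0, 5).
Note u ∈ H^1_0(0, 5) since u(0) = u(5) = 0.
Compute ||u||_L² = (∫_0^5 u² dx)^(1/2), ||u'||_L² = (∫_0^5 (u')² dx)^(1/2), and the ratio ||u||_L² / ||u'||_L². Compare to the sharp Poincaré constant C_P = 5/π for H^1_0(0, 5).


||u||_L² / ||u'||_L² = 1/π < C_P = 5/π.

u(x) = 7/4·sin(π·x), so u'(x) = 7*π*cos(π*x)/4.
Writing u(x) = A·sin(kπx/L) with A = 7/4 and k = 5, use ∫_0^L sin²(kπx/L) dx = L/2 and ∫_0^L cos²(kπx/L) dx = L/2.
u² = 49/16·sin²(π·x) and (u')² = 49*π^2/16·cos²(π·x), and each of sin², cos² integrates to L/2 = 5/2 over (0, 5).
∫_0^5 u² dx = 245/32, so ||u||_L² = 7*sqrt(10)/8.
∫_0^5 (u')² dx = 245*π^2/32, so ||u'||_L² = 7*sqrt(10)*π/8.
Ratio ||u||_L² / ||u'||_L² = 1/π.
Sharp Poincaré constant on H^1_0(0, 5) is C_P = L/π = 5/π, achieved by sin(π/5·x).
This is the k = 5 harmonic; the ratio L/(kπ) is strictly less than C_P = L/π, consistent with the sharp inequality ||u||_L² ≤ C_P ||u'||_L².


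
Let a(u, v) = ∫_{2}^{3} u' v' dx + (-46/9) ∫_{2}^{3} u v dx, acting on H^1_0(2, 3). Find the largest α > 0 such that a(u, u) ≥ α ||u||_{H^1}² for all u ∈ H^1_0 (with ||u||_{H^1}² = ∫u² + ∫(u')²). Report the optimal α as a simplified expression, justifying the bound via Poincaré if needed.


α = (-46/9 + π^2)/(1 + π^2)

Coercivity of a(·,·) on H^1_0(2, 3) means a(u, u) ≥ α ||u||_{H^1}² for every u ∈ H^1_0.
The interval has length L = 1, and Poincaré/coercivity depend only on L. Here a(u, u) = ∫(u')² + (-46/9)·∫u².
Here c = -46/9 < 0 with |c| < (π/L)² = π^2, so coercivity still holds. The condition a(u,u) ≥ α||u||_{H^1}² reads (1−α)∫(u')² ≥ (α−c)∫u². Any admissible α is ≤ 1 (rapidly oscillating u have ∫u²/∫(u')² → 0), and α = 1 would force 0 ≥ (1−c)∫u², impossible since c < 1; so 1−α > 0. By the sharp Poincaré inequality on H^1_0 of an interval of length L, ∫(u')² ≥ (π/L)²∫u² with equality for the first sine mode sin(π(x−x₀)/L) (x₀ the left endpoint), so the inequality holds for all u iff (1−α)(π/L)² ≥ α − c, i.e. α ≤ ((π/L)² + c)/((π/L)² + 1) = (1 + c(L/π)²)/(1 + (L/π)²). (Direct route, valid since c ≤ 0: Poincaré gives c∫u² ≥ c(L/π)²∫(u')², so a(u,u) ≥ (1 + c(L/π)²)∫(u')², while ||u||_{H^1}² ≤ (1 + (L/π)²)∫(u')²; dividing yields the same α.) With (π/L)² = π^2 and c = -46/9, the largest admissible constant is α = ((π/L)² + c)/((π/L)² + 1).
Simplifying, α = (-46/9 + π^2)/(1 + π^2).


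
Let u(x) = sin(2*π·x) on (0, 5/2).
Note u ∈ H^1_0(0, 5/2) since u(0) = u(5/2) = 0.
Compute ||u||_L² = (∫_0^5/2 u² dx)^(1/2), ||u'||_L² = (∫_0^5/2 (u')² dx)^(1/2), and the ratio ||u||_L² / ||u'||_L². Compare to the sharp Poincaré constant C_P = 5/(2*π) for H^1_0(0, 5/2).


||u||_L² / ||u'||_L² = 1/(2*π) < C_P = 5/(2*π).

u(x) = sin(2*π·x), so u'(x) = 2*π*cos(2*π*x).
Writing u(x) = A·sin(kπx/L) with A = 1 and k = 5, use ∫_0^L sin²(kπx/L) dx = L/2 and ∫_0^L cos²(kπx/L) dx = L/2.
u² = 1·sin²(2*π·x) and (u')² = 4*π^2·cos²(2*π·x), and each of sin², cos² integrates to L/2 = 5/4 over (0, 5/2).
∫_0^5/2 u² dx = 5/4, so ||u||_L² = sqrt(5)/2.
∫_0^5/2 (u')² dx = 5*π^2, so ||u'||_L² = sqrt(5)*π.
Ratio ||u||_L² / ||u'||_L² = 1/(2*π).
Sharp Poincaré constant on H^1_0(0, 5/2) is C_P = L/π = 5/(2*π), achieved by sin(2*π/5·x).
This is the k = 5 harmonic; the ratio L/(kπ) is strictly less than C_P = L/π, consistent with the sharp inequality ||u||_L² ≤ C_P ||u'||_L².


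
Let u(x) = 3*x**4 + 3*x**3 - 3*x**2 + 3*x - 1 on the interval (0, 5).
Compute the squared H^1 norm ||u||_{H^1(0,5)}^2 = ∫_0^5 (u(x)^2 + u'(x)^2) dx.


||u||_{H^1}^2 = 136346075/28

The H^1 norm (squared) on an interval (0, L) is
  ||u||_{H^1}^2 = ∫_0^L u(x)^2 dx + ∫_0^L u'(x)^2 dx.
Compute u'(x) = 12*x**3 + 9*x**2 - 6*x + 3.
Then u(x)^2 = 9*x**8 + 18*x**7 - 9*x**6 + 21*x**4 - 24*x**3 + 15*x**2 - 6*x + 1 and u'(x)^2 = 144*x**6 + 216*x**5 - 63*x**4 - 36*x**3 + 90*x**2 - 36*x + 9.
Integrate each monomial from 0 to 5 using ∫_0^5 c·x^n dx = c·5^(n+1)/(n+1):
  ∫_0^5 u(x)^2 dx = ∫_0^5 (9*x^8 + 18*x^7 - 9*x^6 + 21*x^4 - 24*x^3 + 15*x^2 - 6*x + 1) dx. Term by term:
    ∫_0^5 9*x^8 dx = 1953125;  ∫_0^5 18*x^7 dx = 3515625/4;  ∫_0^5 -9*x^6 dx = -703125/7;
    ∫_0^5 21*x^4 dx = 13125;  ∫_0^5 -24*x^3 dx = -3750;  ∫_0^5 15*x^2 dx = 625;
    ∫_0^5 -6*x dx = -75;  ∫_0^5 1 dx = 5.
  Sum: 1953125 + 3515625/4 − 703125/7 + 13125 − 3750 + 625 − 75 + 5 = 76762415/28.
  ∫_0^5 u'(x)^2 dx = ∫_0^5 (144*x^6 + 216*x^5 - 63*x^4 - 36*x^3 + 90*x^2 - 36*x + 9) dx. Term by term:
    ∫_0^5 144*x^6 dx = 11250000/7;  ∫_0^5 216*x^5 dx = 562500;  ∫_0^5 -63*x^4 dx = -39375;
    ∫_0^5 -36*x^3 dx = -5625;  ∫_0^5 90*x^2 dx = 3750;  ∫_0^5 -36*x dx = -450;
    ∫_0^5 9 dx = 45.
  Sum: 11250000/7 + 562500 − 39375 − 5625 + 3750 − 450 + 45 = 14895915/7.
Adding: ||u||_{H^1}^2 = 76762415/28 + 14895915/7 = 136346075/28.


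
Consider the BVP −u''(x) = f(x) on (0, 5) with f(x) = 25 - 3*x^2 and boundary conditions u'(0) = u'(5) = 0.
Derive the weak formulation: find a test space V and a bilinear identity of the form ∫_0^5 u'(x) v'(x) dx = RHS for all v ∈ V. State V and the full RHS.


V = H^1(0, 5) (no boundary constraint on v; u is determined up to an additive constant); weak form: ∫_0^5 u'v' dx = ∫_0^5 (25 - 3*x^2) v dx for all v ∈ V.

Multiply both sides by a test function v and integrate from 0 to 5:
  ∫_0^5 −u''(x) v(x) dx = ∫_0^5 f(x) v(x) dx.
Integrate the LHS by parts once:
  ∫_0^5 −u'' v dx = −[u'(x) v(x)]_0^5 + ∫_0^5 u'(x) v'(x) dx.
Thus ∫_0^5 u'(x) v'(x) dx = ∫_0^5 f(x) v(x) dx + [u'(x) v(x)]_0^5.
Choose V so that boundary terms are either known or forced to vanish.
u has homogeneous Neumann: u'(0) = u'(5) = 0. So [u' v]_0^5 = 0·v(5) − 0·v(0) = 0 for any v; take V = H^1(0, 5).
Weak formulation: find u (satisfying any essential BC) such that ∫_0^5 u'(x) v'(x) dx = ∫_0^5 f v dx for all v ∈ V (homogeneous Neumann, so boundary terms vanish).
Substituting f(x) = 25 - 3*x^2, the right-hand side is ∫_0^5 (25 - 3*x^2) v dx.
Compatibility check (pure Neumann): taking v ≡ 1 ∈ V gives 0 = ∫_0^5 f dx + (0) − (0), i.e. ∫_0^5 f dx must equal u'(0) − u'(5) = 0. Indeed ∫_0^5 (25 - 3*x^2) dx = 0, so the data are compatible. The solution is then unique only up to an additive constant (fix it e.g. by requiring ∫_0^5 u dx = 0).


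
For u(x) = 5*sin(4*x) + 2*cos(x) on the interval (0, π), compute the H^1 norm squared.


||u||_{H^1(0,π)}^2 = 64/3 + 433*π/2

u'(x) = -2*sin(x) + 20*cos(4*x).
Expand u² and (u')² and integrate term by term on (0, π), using: for integers n ≥ 1, ∫_0^π sin²(nx) dx = ∫_0^π cos²(nx) dx = π/2; for n ≠ n', ∫_0^π sin(nx)sin(n'x) dx = ∫_0^π cos(nx)cos(n'x) dx = 0; and by product-to-sum, ∫_0^π sin(nx)cos(n'x) dx = ½∫_0^π [sin((n+n')x) + sin((n−n')x)] dx, which is 0 when n+n' is even and 2n/(n²−n'²) when n+n' is odd (it need not vanish on (0, π)).
  u² squared terms: (2)²·∫cos(x)² dx = 4·π/2 = 2*π;  (5)²·∫sin(4x)² dx = 25·π/2 = 25*π/2.
  u² cross terms: 2·(2)·(5)·∫cos(x)·sin(4x) dx = 20·(8/15) = 32/3.
  So ∫_0^π u² dx = 2*π + 25*π/2 + 32/3 = 32/3 + 29*π/2.
  (u')² squared terms: (-2)²·∫sin(x)² dx = 4·π/2 = 2*π;  (20)²·∫cos(4x)² dx = 400·π/2 = 200*π.
  (u')² cross terms: 2·(-2)·(20)·∫sin(x)·cos(4x) dx = -80·(-2/15) = 32/3.
  So ∫_0^π (u')² dx = 2*π + 200*π + 32/3 = 32/3 + 202*π.
||u||_{H^1}^2 = (32/3 + 29*π/2) + (32/3 + 202*π) = 64/3 + 433*π/2.


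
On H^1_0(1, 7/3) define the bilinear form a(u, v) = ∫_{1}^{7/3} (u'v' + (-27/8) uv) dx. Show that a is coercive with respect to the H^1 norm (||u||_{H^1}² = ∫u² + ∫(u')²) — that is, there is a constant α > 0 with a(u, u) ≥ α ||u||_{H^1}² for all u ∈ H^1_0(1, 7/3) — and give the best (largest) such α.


α = 9*(-6 + π^2)/(16 + 9*π^2)

Coercivity of a(·,·) on H^1_0(1, 7/3) means a(u, u) ≥ α ||u||_{H^1}² for every u ∈ H^1_0.
The interval has length L = 4/3, and Poincaré/coercivity depend only on L. Here a(u, u) = ∫(u')² + (-27/8)·∫u².
Here c = -27/8 < 0 with |c| < (π/L)² = 9*π^2/16, so coercivity still holds. The condition a(u,u) ≥ α||u||_{H^1}² reads (1−α)∫(u')² ≥ (α−c)∫u². Any admissible α is ≤ 1 (rapidly oscillating u have ∫u²/∫(u')² → 0), and α = 1 would force 0 ≥ (1−c)∫u², impossible since c < 1; so 1−α > 0. By the sharp Poincaré inequality on H^1_0 of an interval of length L, ∫(u')² ≥ (π/L)²∫u² with equality for the first sine mode sin(π(x−x₀)/L) (x₀ the left endpoint), so the inequality holds for all u iff (1−α)(π/L)² ≥ α − c, i.e. α ≤ ((π/L)² + c)/((π/L)² + 1) = (1 + c(L/π)²)/(1 + (L/π)²). (Direct route, valid since c ≤ 0: Poincaré gives c∫u² ≥ c(L/π)²∫(u')², so a(u,u) ≥ (1 + c(L/π)²)∫(u')², while ||u||_{H^1}² ≤ (1 + (L/π)²)∫(u')²; dividing yields the same α.) With (π/L)² = 9*π^2/16 and c = -27/8, the largest admissible constant is α = ((π/L)² + c)/((π/L)² + 1).
Simplifying, α = 9*(-6 + π^2)/(16 + 9*π^2).


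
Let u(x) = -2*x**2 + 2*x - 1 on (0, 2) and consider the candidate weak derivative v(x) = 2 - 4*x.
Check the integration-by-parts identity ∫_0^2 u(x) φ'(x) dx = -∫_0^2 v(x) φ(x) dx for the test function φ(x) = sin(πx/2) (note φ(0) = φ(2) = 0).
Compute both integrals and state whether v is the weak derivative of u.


LHS = 8/π, RHS = 8/π. Yes, v = u' weakly.

u(x) = -2*x**2 + 2*x - 1, classical derivative u'(x) = 2 - 4*x.
φ(x) = sin(πx/2), so φ'(x) = π*cos(π*x/2)/2.
Note φ(0) = φ(2) = 0, so the boundary term u·φ vanishes.
LHS = ∫_0^2 u(x) φ'(x) dx = ∫_0^2 (-π*x^2*cos(π*x/2) + π*x*cos(π*x/2) - π*cos(π*x/2)/2) dx. Term by term:
  ∫_0^2 -π*cos(π*x/2)/2 dx = 0;  ∫_0^2 π*x*cos(π*x/2) dx = -8/π;  ∫_0^2 -π*x^2*cos(π*x/2) dx = 16/π.
Sum: 0 − 8/π + 16/π = 8/π.
So LHS = 8/π.
∫_0^2 v(x) φ(x) dx = ∫_0^2 (-4*x*sin(π*x/2) + 2*sin(π*x/2)) dx. Term by term:
  ∫_0^2 2*sin(π*x/2) dx = 8/π;  ∫_0^2 -4*x*sin(π*x/2) dx = -16/π.
Sum: 8/π − 16/π = -8/π.
So RHS = -∫_0^2 v(x) φ(x) dx = 8/π.
LHS = RHS, so the identity holds for this test φ.
Moreover u is smooth here and v(x) = u'(x) = 2 - 4*x pointwise, so the identity holds for every test function. Hence v is the weak derivative of u.


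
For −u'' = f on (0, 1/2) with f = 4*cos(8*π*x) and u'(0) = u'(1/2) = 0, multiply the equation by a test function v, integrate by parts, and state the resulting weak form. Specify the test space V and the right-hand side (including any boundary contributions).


V = H^1(0, 1/2) (no boundary constraint on v; u is determined up to an additive constant); weak form: ∫_0^1/2 u'v' dx = ∫_0^1/2 (4*cos(8*π*x)) v dx for all v ∈ V.

Multiply both sides by a test function v and integrate from 0 to 1/2:
  ∫_0^1/2 −u''(x) v(x) dx = ∫_0^1/2 f(x) v(x) dx.
Integrate the LHS by parts once:
  ∫_0^1/2 −u'' v dx = −[u'(x) v(x)]_0^1/2 + ∫_0^1/2 u'(x) v'(x) dx.
Thus ∫_0^1/2 u'(x) v'(x) dx = ∫_0^1/2 f(x) v(x) dx + [u'(x) v(x)]_0^1/2.
Choose V so that boundary terms are either known or forced to vanish.
u has homogeneous Neumann: u'(0) = u'(1/2) = 0. So [u' v]_0^1/2 = 0·v(1/2) − 0·v(0) = 0 for any v; take V = H^1(0, 1/2).
Weak formulation: find u (satisfying any essential BC) such that ∫_0^1/2 u'(x) v'(x) dx = ∫_0^1/2 f v dx for all v ∈ V (homogeneous Neumann, so boundary terms vanish).
Substituting f(x) = 4*cos(8*π*x), the right-hand side is ∫_0^1/2 (4*cos(8*π*x)) v dx.
Compatibility check (pure Neumann): taking v ≡ 1 ∈ V gives 0 = ∫_0^1/2 f dx + (0) − (0), i.e. ∫_0^1/2 f dx must equal u'(0) − u'(1/2) = 0. Indeed ∫_0^1/2 (4*cos(8*π*x)) dx = 0, so the data are compatible. The solution is then unique only up to an additive constant (fix it e.g. by requiring ∫_0^1/2 u dx = 0).


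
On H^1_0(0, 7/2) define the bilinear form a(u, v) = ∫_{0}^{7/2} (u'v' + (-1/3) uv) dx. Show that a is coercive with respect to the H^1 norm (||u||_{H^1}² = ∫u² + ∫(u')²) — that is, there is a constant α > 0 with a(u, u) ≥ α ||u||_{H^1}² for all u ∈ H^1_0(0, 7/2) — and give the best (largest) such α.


α = (-49 + 12*π^2)/(3*(4*π^2 + 49))

Coercivity of a(·,·) on H^1_0(0, 7/2) means a(u, u) ≥ α ||u||_{H^1}² for every u ∈ H^1_0.
The interval has length L = 7/2, and Poincaré/coercivity depend only on L. Here a(u, u) = ∫(u')² + (-1/3)·∫u².
Here c = -1/3 < 0 with |c| < (π/L)² = 4*π^2/49, so coercivity still holds. The condition a(u,u) ≥ α||u||_{H^1}² reads (1−α)∫(u')² ≥ (α−c)∫u². Any admissible α is ≤ 1 (rapidly oscillating u have ∫u²/∫(u')² → 0), and α = 1 would force 0 ≥ (1−c)∫u², impossible since c < 1; so 1−α > 0. By the sharp Poincaré inequality on H^1_0 of an interval of length L, ∫(u')² ≥ (π/L)²∫u² with equality for the first sine mode sin(π(x−x₀)/L) (x₀ the left endpoint), so the inequality holds for all u iff (1−α)(π/L)² ≥ α − c, i.e. α ≤ ((π/L)² + c)/((π/L)² + 1) = (1 + c(L/π)²)/(1 + (L/π)²). (Direct route, valid since c ≤ 0: Poincaré gives c∫u² ≥ c(L/π)²∫(u')², so a(u,u) ≥ (1 + c(L/π)²)∫(u')², while ||u||_{H^1}² ≤ (1 + (L/π)²)∫(u')²; dividing yields the same α.) With (π/L)² = 4*π^2/49 and c = -1/3, the largest admissible constant is α = ((π/L)² + c)/((π/L)² + 1).
Simplifying, α = (-49 + 12*π^2)/(3*(4*π^2 + 49)).


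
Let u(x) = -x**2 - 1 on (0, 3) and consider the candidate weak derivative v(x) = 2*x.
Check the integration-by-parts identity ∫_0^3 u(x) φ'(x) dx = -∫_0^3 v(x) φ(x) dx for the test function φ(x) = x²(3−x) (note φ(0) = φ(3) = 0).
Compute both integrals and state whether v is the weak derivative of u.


LHS = 243/10, RHS = -243/10. No, v is not the weak derivative of u.

u(x) = -x**2 - 1, classical derivative u'(x) = -2*x.
φ(x) = x²(3−x), so φ'(x) = 3*x*(2 - x).
Note φ(0) = φ(3) = 0, so the boundary term u·φ vanishes.
LHS = ∫_0^3 u(x) φ'(x) dx = ∫_0^3 (3*x^4 - 6*x^3 + 3*x^2 - 6*x) dx. Term by term:
  ∫_0^3 3*x^4 dx = 729/5;  ∫_0^3 -6*x^3 dx = -243/2;  ∫_0^3 3*x^2 dx = 27;
  ∫_0^3 -6*x dx = -27.
Sum: 729/5 − 243/2 + 27 − 27 = 243/10.
So LHS = 243/10.
∫_0^3 v(x) φ(x) dx = ∫_0^3 (-2*x^4 + 6*x^3) dx. Term by term:
  ∫_0^3 -2*x^4 dx = -486/5;  ∫_0^3 6*x^3 dx = 243/2.
Sum: -486/5 + 243/2 = 243/10.
So RHS = -∫_0^3 v(x) φ(x) dx = -243/10.
LHS − RHS = 243/5 ≠ 0, so the identity fails.
(For a valid weak derivative the identity must hold for EVERY test function, in particular this one. The failure shows v is NOT the weak derivative of u.)
Correct weak derivative would be u'(x) = -2*x.


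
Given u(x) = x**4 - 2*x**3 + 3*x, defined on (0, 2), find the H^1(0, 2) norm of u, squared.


||u||_{H^1}^2 = 13294/315

The H^1 norm (squared) on an interval (0, L) is
  ||u||_{H^1}^2 = ∫_0^L u(x)^2 dx + ∫_0^L u'(x)^2 dx.
Compute u'(x) = 4*x**3 - 6*x**2 + 3.
Then u(x)^2 = x**8 - 4*x**7 + 4*x**6 + 6*x**5 - 12*x**4 + 9*x**2 and u'(x)^2 = 16*x**6 - 48*x**5 + 36*x**4 + 24*x**3 - 36*x**2 + 9.
Integrate each monomial from 0 to 2 using ∫_0^2 c·x^n dx = c·2^(n+1)/(n+1):
  ∫_0^2 u(x)^2 dx = ∫_0^2 (x^8 - 4*x^7 + 4*x^6 + 6*x^5 - 12*x^4 + 9*x^2) dx. Term by term:
    ∫_0^2 x^8 dx = 512/9;  ∫_0^2 -4*x^7 dx = -128;  ∫_0^2 4*x^6 dx = 512/7;
    ∫_0^2 6*x^5 dx = 64;  ∫_0^2 -12*x^4 dx = -384/5;  ∫_0^2 9*x^2 dx = 24.
  Sum: 512/9 − 128 + 512/7 + 64 − 384/5 + 24 = 4168/315.
  ∫_0^2 u'(x)^2 dx = ∫_0^2 (16*x^6 - 48*x^5 + 36*x^4 + 24*x^3 - 36*x^2 + 9) dx. Term by term:
    ∫_0^2 16*x^6 dx = 2048/7;  ∫_0^2 -48*x^5 dx = -512;  ∫_0^2 36*x^4 dx = 1152/5;
    ∫_0^2 24*x^3 dx = 96;  ∫_0^2 -36*x^2 dx = -96;  ∫_0^2 9 dx = 18.
  Sum: 2048/7 − 512 + 1152/5 + 96 − 96 + 18 = 1014/35.
Adding: ||u||_{H^1}^2 = 4168/315 + 1014/35 = 13294/315.


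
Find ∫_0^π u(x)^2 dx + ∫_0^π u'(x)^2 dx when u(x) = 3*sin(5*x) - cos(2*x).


||u||_{H^1(0,π)}^2 = -100/7 + 239*π/2

u'(x) = 2*sin(2*x) + 15*cos(5*x).
Expand u² and (u')² and integrate term by term on (0, π), using: for integers n ≥ 1, ∫_0^π sin²(nx) dx = ∫_0^π cos²(nx) dx = π/2; for n ≠ n', ∫_0^π sin(nx)sin(n'x) dx = ∫_0^π cos(nx)cos(n'x) dx = 0; and by product-to-sum, ∫_0^π sin(nx)cos(n'x) dx = ½∫_0^π [sin((n+n')x) + sin((n−n')x)] dx, which is 0 when n+n' is even and 2n/(n²−n'²) when n+n' is odd (it need not vanish on (0, π)).
  u² squared terms: (-1)²·∫cos(2x)² dx = 1·π/2 = π/2;  (3)²·∫sin(5x)² dx = 9·π/2 = 9*π/2.
  u² cross terms: 2·(-1)·(3)·∫cos(2x)·sin(5x) dx = -6·(10/21) = -20/7.
  So ∫_0^π u² dx = π/2 + 9*π/2 − 20/7 = -20/7 + 5*π.
  (u')² squared terms: (2)²·∫sin(2x)² dx = 4·π/2 = 2*π;  (15)²·∫cos(5x)² dx = 225·π/2 = 225*π/2.
  (u')² cross terms: 2·(2)·(15)·∫sin(2x)·cos(5x) dx = 60·(-4/21) = -80/7.
  So ∫_0^π (u')² dx = 2*π + 225*π/2 − 80/7 = -80/7 + 229*π/2.
||u||_{H^1}^2 = (-20/7 + 5*π) + (-80/7 + 229*π/2) = -100/7 + 239*π/2.


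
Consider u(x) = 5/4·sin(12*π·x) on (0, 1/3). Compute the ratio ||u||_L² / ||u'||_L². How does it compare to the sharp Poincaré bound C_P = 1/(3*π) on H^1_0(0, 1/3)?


||u||_L² / ||u'||_L² = 1/(12*π) < C_P = 1/(3*π).

u(x) = 5/4·sin(12*π·x), so u'(x) = 15*π*cos(12*π*x).
Writing u(x) = A·sin(kπx/L) with A = 5/4 and k = 4, use ∫_0^L sin²(kπx/L) dx = L/2 and ∫_0^L cos²(kπx/L) dx = L/2.
u² = 25/16·sin²(12*π·x) and (u')² = 225*π^2·cos²(12*π·x), and each of sin², cos² integrates to L/2 = 1/6 over (0, 1/3).
∫_0^1/3 u² dx = 25/96, so ||u||_L² = 5*sqrt(6)/24.
∫_0^1/3 (u')² dx = 75*π^2/2, so ||u'||_L² = 5*sqrt(6)*π/2.
Ratio ||u||_L² / ||u'||_L² = 1/(12*π).
Sharp Poincaré constant on H^1_0(0, 1/3) is C_P = L/π = 1/(3*π), achieved by sin(3*π·x).
This is the k = 4 harmonic; the ratio L/(kπ) is strictly less than C_P = L/π, consistent with the sharp inequality ||u||_L² ≤ C_P ||u'||_L².


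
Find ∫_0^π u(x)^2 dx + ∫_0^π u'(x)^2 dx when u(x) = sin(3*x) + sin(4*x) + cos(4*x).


||u||_{H^1(0,π)}^2 = -204/7 + 22*π

u'(x) = -4*sin(4*x) + 3*cos(3*x) + 4*cos(4*x).
Expand u² and (u')² and integrate term by term on (0, π), using: for integers n ≥ 1, ∫_0^π sin²(nx) dx = ∫_0^π cos²(nx) dx = π/2; for n ≠ n', ∫_0^π sin(nx)sin(n'x) dx = ∫_0^π cos(nx)cos(n'x) dx = 0; and by product-to-sum, ∫_0^π sin(nx)cos(n'x) dx = ½∫_0^π [sin((n+n')x) + sin((n−n')x)] dx, which is 0 when n+n' is even and 2n/(n²−n'²) when n+n' is odd (it need not vanish on (0, π)).
  u² squared terms: (1)²·∫cos(4x)² dx = 1·π/2 = π/2;  (1)²·∫sin(3x)² dx = 1·π/2 = π/2;  (1)²·∫sin(4x)² dx = 1·π/2 = π/2.
  u² cross terms: 2·(1)·(1)·∫cos(4x)·sin(3x) dx = 2·(-6/7) = -12/7;  2·(1)·(1)·∫cos(4x)·sin(4x) dx = 2·(0) = 0;  2·(1)·(1)·∫sin(3x)·sin(4x) dx = 2·(0) = 0.
  So ∫_0^π u² dx = π/2 + π/2 + π/2 − 12/7 + 0 + 0 = -12/7 + 3*π/2.
  (u')² squared terms: (-4)²·∫sin(4x)² dx = 16·π/2 = 8*π;  (3)²·∫cos(3x)² dx = 9·π/2 = 9*π/2;  (4)²·∫cos(4x)² dx = 16·π/2 = 8*π.
  (u')² cross terms: 2·(-4)·(3)·∫sin(4x)·cos(3x) dx = -24·(8/7) = -192/7;  2·(-4)·(4)·∫sin(4x)·cos(4x) dx = -32·(0) = 0;  2·(3)·(4)·∫cos(3x)·cos(4x) dx = 24·(0) = 0.
  So ∫_0^π (u')² dx = 8*π + 9*π/2 + 8*π − 192/7 + 0 + 0 = -192/7 + 41*π/2.
||u||_{H^1}^2 = (-12/7 + 3*π/2) + (-192/7 + 41*π/2) = -204/7 + 22*π.


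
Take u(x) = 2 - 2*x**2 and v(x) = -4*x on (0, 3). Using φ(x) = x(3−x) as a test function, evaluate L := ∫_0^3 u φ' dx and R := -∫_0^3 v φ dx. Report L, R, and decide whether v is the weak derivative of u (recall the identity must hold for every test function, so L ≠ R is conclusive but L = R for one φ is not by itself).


LHS = 27, RHS = 27. Yes, v = u' weakly.

u(x) = 2 - 2*x**2, classical derivative u'(x) = -4*x.
φ(x) = x(3−x), so φ'(x) = 3 - 2*x.
Note φ(0) = φ(3) = 0, so the boundary term u·φ vanishes.
LHS = ∫_0^3 u(x) φ'(x) dx = ∫_0^3 (4*x^3 - 6*x^2 - 4*x + 6) dx. Term by term:
  ∫_0^3 4*x^3 dx = 81;  ∫_0^3 -6*x^2 dx = -54;  ∫_0^3 -4*x dx = -18;
  ∫_0^3 6 dx = 18.
Sum: 81 − 54 − 18 + 18 = 27.
So LHS = 27.
∫_0^3 v(x) φ(x) dx = ∫_0^3 (4*x^3 - 12*x^2) dx. Term by term:
  ∫_0^3 4*x^3 dx = 81;  ∫_0^3 -12*x^2 dx = -108.
Sum: 81 − 108 = -27.
So RHS = -∫_0^3 v(x) φ(x) dx = 27.
LHS = RHS, so the identity holds for this test φ.
Moreover u is smooth here and v(x) = u'(x) = -4*x pointwise, so the identity holds for every test function. Hence v is the weak derivative of u.


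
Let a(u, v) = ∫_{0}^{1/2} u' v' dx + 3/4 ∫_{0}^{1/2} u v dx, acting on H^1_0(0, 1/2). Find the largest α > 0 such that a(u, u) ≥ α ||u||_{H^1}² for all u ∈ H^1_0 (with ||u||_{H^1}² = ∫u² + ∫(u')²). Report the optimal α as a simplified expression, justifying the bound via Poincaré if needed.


α = (3 + 16*π^2)/(4*(1 + 4*π^2))

Coercivity of a(·,·) on H^1_0(0, 1/2) means a(u, u) ≥ α ||u||_{H^1}² for every u ∈ H^1_0.
The interval has length L = 1/2, and Poincaré/coercivity depend only on L. Here a(u, u) = ∫(u')² + (3/4)·∫u².
Here 0 < c = 3/4 < 1. The condition a(u,u) ≥ α||u||_{H^1}² reads (1−α)∫(u')² ≥ (α−c)∫u². Any admissible α is ≤ 1 (rapidly oscillating u have ∫u²/∫(u')² → 0), and α = 1 would force 0 ≥ (1−c)∫u², impossible since c < 1; so 1−α > 0. By the sharp Poincaré inequality on H^1_0 of an interval of length L, ∫(u')² ≥ (π/L)²∫u² with equality for the first sine mode sin(π(x−x₀)/L) (x₀ the left endpoint), so the inequality holds for all u iff (1−α)(π/L)² ≥ α − c, i.e. α ≤ ((π/L)² + c)/((π/L)² + 1) = (1 + c(L/π)²)/(1 + (L/π)²). With (π/L)² = 4*π^2 and c = 3/4, the largest admissible constant is α = ((π/L)² + c)/((π/L)² + 1).
Simplifying, α = (3 + 16*π^2)/(4*(1 + 4*π^2)).


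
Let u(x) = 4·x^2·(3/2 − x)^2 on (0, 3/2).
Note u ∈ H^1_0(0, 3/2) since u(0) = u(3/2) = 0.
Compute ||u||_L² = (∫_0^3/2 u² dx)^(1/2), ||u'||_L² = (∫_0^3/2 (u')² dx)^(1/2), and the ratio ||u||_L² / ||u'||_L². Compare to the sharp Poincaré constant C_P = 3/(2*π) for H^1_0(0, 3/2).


||u||_L² / ||u'||_L² = sqrt(3)/4 < C_P = 3/(2*π).

u(x) = 4·x^2·(3/2 − x)^2, so u'(x) = 2*x*(2*x - 3)*(4*x - 3).
u(x) = 4·x^2·(3/2 − x)^2 vanishes at x = 0 and x = 3/2, so u ∈ H^1_0(0, 3/2). Differentiate via the product rule and integrate the resulting polynomials term by term.
  ∫_0^3/2 u² dx = ∫_0^3/2 (16*x^8 - 96*x^7 + 216*x^6 - 216*x^5 + 81*x^4) dx. Term by term:
    ∫_0^3/2 16*x^8 dx = 2187/32;  ∫_0^3/2 -96*x^7 dx = -19683/64;  ∫_0^3/2 216*x^6 dx = 59049/112;
    ∫_0^3/2 -216*x^5 dx = -6561/16;  ∫_0^3/2 81*x^4 dx = 19683/160.
  Sum: 2187/32 − 19683/64 + 59049/112 − 6561/16 + 19683/160 = 2187/2240.
  ∫_0^3/2 (u')² dx = ∫_0^3/2 (256*x^6 - 1152*x^5 + 1872*x^4 - 1296*x^3 + 324*x^2) dx. Term by term:
    ∫_0^3/2 256*x^6 dx = 4374/7;  ∫_0^3/2 -1152*x^5 dx = -2187;  ∫_0^3/2 1872*x^4 dx = 28431/10;
    ∫_0^3/2 -1296*x^3 dx = -6561/4;  ∫_0^3/2 324*x^2 dx = 729/2.
  Sum: 4374/7 − 2187 + 28431/10 − 6561/4 + 729/2 = 729/140.
∫_0^3/2 u² dx = 2187/2240, so ||u||_L² = 27*sqrt(105)/280.
∫_0^3/2 (u')² dx = 729/140, so ||u'||_L² = 27*sqrt(35)/70.
Ratio ||u||_L² / ||u'||_L² = sqrt(3)/4.
Sharp Poincaré constant on H^1_0(0, 3/2) is C_P = L/π = 3/(2*π), achieved by sin(2*π/3·x).
A polynomial bump cannot attain the sharp Poincaré constant (only the first sine eigenfunction does), so the ratio is strictly less than C_P, consistent with ||u||_L² ≤ C_P ||u'||_L².


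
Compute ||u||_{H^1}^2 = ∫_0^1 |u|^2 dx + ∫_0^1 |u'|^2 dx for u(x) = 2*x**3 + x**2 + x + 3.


||u||_{H^1}^2 = 8737/210

The H^1 norm (squared) on an interval (0, L) is
  ||u||_{H^1}^2 = ∫_0^L u(x)^2 dx + ∫_0^L u'(x)^2 dx.
Compute u'(x) = 6*x**2 + 2*x + 1.
Then u(x)^2 = 4*x**6 + 4*x**5 + 5*x**4 + 14*x**3 + 7*x**2 + 6*x + 9 and u'(x)^2 = 36*x**4 + 24*x**3 + 16*x**2 + 4*x + 1.
Integrate each monomial from 0 to 1 using ∫_0^1 c·x^n dx = c·1^(n+1)/(n+1):
  ∫_0^1 u(x)^2 dx = ∫_0^1 (4*x^6 + 4*x^5 + 5*x^4 + 14*x^3 + 7*x^2 + 6*x + 9) dx. Term by term:
    ∫_0^1 4*x^6 dx = 4/7;  ∫_0^1 4*x^5 dx = 2/3;  ∫_0^1 5*x^4 dx = 1;
    ∫_0^1 14*x^3 dx = 7/2;  ∫_0^1 7*x^2 dx = 7/3;  ∫_0^1 6*x dx = 3;
    ∫_0^1 9 dx = 9.
  Sum: 4/7 + 2/3 + 1 + 7/2 + 7/3 + 3 + 9 = 281/14.
  ∫_0^1 u'(x)^2 dx = ∫_0^1 (36*x^4 + 24*x^3 + 16*x^2 + 4*x + 1) dx. Term by term:
    ∫_0^1 36*x^4 dx = 36/5;  ∫_0^1 24*x^3 dx = 6;  ∫_0^1 16*x^2 dx = 16/3;
    ∫_0^1 4*x dx = 2;  ∫_0^1 1 dx = 1.
  Sum: 36/5 + 6 + 16/3 + 2 + 1 = 323/15.
Adding: ||u||_{H^1}^2 = 281/14 + 323/15 = 8737/210.


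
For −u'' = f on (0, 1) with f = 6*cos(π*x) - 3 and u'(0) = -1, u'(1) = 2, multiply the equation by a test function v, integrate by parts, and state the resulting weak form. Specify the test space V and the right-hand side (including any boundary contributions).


V = H^1(0, 1) (v unrestricted at boundary; u is determined up to an additive constant); weak form: ∫_0^1 u'v' dx = ∫_0^1 (6*cos(π*x) - 3) v dx + 2·v(1) + v(0) for all v ∈ V.

Multiply both sides by a test function v and integrate from 0 to 1:
  ∫_0^1 −u''(x) v(x) dx = ∫_0^1 f(x) v(x) dx.
Integrate the LHS by parts once:
  ∫_0^1 −u'' v dx = −[u'(x) v(x)]_0^1 + ∫_0^1 u'(x) v'(x) dx.
Thus ∫_0^1 u'(x) v'(x) dx = ∫_0^1 f(x) v(x) dx + [u'(x) v(x)]_0^1.
Choose V so that boundary terms are either known or forced to vanish.
u has inhomogeneous Neumann u'(0) = -1, u'(1) = 2. [u' v]_0^1 = (2)·v(1) − (-1)·v(0) = 2·v(1) + v(0). Take V = H^1(0, 1); boundary term becomes part of RHS.
Weak formulation: find u (satisfying any essential BC) such that ∫_0^1 u'(x) v'(x) dx = ∫_0^1 f v dx + 2·v(1) + v(0) for all v ∈ V (Neumann data are natural BCs: they enter the RHS as boundary terms).
Substituting f(x) = 6*cos(π*x) - 3, the right-hand side is ∫_0^1 (6*cos(π*x) - 3) v dx + 2·v(1) + v(0).
Compatibility check (pure Neumann): taking v ≡ 1 ∈ V gives 0 = ∫_0^1 f dx + (2) − (-1), i.e. ∫_0^1 f dx must equal u'(0) − u'(1) = -3. Indeed ∫_0^1 (6*cos(π*x) - 3) dx = -3, so the data are compatible. The solution is then unique only up to an additive constant (fix it e.g. by requiring ∫_0^1 u dx = 0).
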